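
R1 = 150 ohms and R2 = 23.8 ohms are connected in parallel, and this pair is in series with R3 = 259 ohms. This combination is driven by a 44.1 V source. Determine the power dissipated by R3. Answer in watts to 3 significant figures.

First find R_p for the parallel pair, then treat R_p + R3 as a series loop.
R_p = (150×23.8)/(150+23.8) = 20.54 Ω
R_total = R_p + 259 = 20.54 + 259 = 279.5 Ω
I = V / R_total = 44.1 / 279.5 = 0.1578 A
All the supply current flows through R3; use P = I²R3.
P_R3 = (0.1578)² × 259 = 6.446 W

6.45 W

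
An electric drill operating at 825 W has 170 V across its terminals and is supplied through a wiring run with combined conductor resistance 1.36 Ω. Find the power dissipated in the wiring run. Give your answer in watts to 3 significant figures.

The wiring run and load are in series, so the same current flows in both; the loss is I²R_line.
I = P / V = 825 / 170 = 4.853 A through the wiring run.
P_line = I² R_line = (4.853)² × 1.36 = 32.03 W

32.0 W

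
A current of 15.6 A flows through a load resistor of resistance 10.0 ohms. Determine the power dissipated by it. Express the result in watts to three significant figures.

The current through and the resistance of the element are both given; use P = I²R.
P = (15.60 A)² × 10.0 Ω = 2434 W

2430 W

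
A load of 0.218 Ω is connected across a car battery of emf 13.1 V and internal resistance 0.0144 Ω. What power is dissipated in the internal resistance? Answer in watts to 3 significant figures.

The internal resistance carries the same current as the load; P_int = I²r.
I = ε / (r + R) = 13.1 / (0.0144 + 0.218) = 56.37 A
P_int = I² r = (56.37)² × 0.0144 = 45.75 W

45.8 W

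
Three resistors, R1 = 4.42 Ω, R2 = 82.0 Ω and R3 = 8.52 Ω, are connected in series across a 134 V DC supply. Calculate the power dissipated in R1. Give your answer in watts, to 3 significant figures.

Series elements share the same current, so find I first, then use P = I²R.
R_total = 4.42 + 82.0 + 8.52 = 94.94 Ω
I = V / R_total = 134 / 94.94 = 1.411 A
P_R1 = I² × R1 = (1.411)² × 4.42 = 8.805 W

8.81 W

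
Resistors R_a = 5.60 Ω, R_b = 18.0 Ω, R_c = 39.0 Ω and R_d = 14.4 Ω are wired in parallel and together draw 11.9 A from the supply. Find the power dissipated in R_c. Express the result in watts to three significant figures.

Parallel branches share V, not I — compute V via R_eq, then use V²/R for the target branch.
1/R_eq = 1/5.60 + 1/18.0 + 1/39.0 + 1/14.4 ⇒ R_eq = 3.038 Ω
V = I_total × R_eq = 11.90 × 3.038 = 36.15 V
P_R_c = V² / R_c = (36.15)² / 39.0 = 33.50 W

33.5 W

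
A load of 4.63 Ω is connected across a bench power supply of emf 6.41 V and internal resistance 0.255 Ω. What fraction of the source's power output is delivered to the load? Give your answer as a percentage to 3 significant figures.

94.8 %

Efficiency is P_load / P_total. With a series r and R sharing the same I, P = I²R for each, so η = R/(R+r).
η = R / (R + r) = 4.63 / (4.63 + 0.255) = 0.9478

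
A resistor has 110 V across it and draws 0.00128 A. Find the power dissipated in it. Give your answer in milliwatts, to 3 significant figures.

141 mW

V and I are known directly — P = V I, no intermediate step needed.
P = 110 V × 0.001280 A = 0.1408 W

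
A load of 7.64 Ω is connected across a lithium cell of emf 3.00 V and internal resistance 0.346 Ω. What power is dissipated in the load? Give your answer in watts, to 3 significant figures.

1.08 W

Load and internal resistance form a series loop — compute the loop current, then the load power via I²R.
I = ε / (r + R) = 3.00 / (0.346 + 7.64) = 0.3757 A
P_load = I² R = (0.3757)² × 7.64 = 1.078 W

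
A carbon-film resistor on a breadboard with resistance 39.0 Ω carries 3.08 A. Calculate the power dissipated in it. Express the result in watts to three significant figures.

370 W

Knowing I and R, the power is just I²R — no need to find V first.
P = (3.080 A)² × 39.0 Ω = 370.0 W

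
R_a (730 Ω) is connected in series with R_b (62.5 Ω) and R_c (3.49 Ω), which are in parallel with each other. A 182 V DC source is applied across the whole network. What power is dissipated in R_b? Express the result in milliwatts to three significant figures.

10.8 mW

Replace R_b and R_c with their parallel equivalent so the circuit becomes R_a in series with R_p.
R_p = (62.5×3.49)/(62.5+3.49) = 3.305 Ω
R_total = 730 + 3.305 = 733.3 Ω
I = V / R_total = 182 / 733.3 = 0.2482 A
Voltage across the parallel pair: V_p = I × R_p = 0.2482 × 3.305 = 0.8204 V
R_b sees V_p directly, so P = V_p² / R_b.
P_R_b = (0.8204)² / 62.5 = 0.01077 W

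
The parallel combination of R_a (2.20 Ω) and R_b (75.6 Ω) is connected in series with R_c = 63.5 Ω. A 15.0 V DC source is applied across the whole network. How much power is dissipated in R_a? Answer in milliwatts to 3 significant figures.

108 mW

Reduce the parallel combination to a single R_p; the circuit then becomes R_p in series with the remaining resistor.
R_p = (2.20×75.6)/(2.20+75.6) = 2.138 Ω
R_total = R_p + 63.5 = 2.138 + 63.5 = 65.64 Ω
I = V / R_total = 15.0 / 65.64 = 0.2285 A
Voltage across the parallel pair: V_p = I × R_p = 0.2285 × 2.138 = 0.4885 V
R_a has V_p across it, so P = V_p²/R_a.
P_R_a = (0.4885)² / 2.20 = 0.1085 W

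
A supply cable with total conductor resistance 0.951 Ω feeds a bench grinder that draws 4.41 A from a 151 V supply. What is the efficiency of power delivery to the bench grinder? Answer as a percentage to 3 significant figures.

97.2 %

The supply cable carries the full 4.41 A.
P_line = I² R_line = (4.410)² × 0.951 = 18.50 W
P_source = V I = 151 × 4.410 = 665.9 W; P_load = 647.4 W
η = P_load / P_source = 647.4 / 665.9 = 0.9722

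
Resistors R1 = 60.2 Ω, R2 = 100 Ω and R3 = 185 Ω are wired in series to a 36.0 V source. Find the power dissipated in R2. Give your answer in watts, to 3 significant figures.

1.09 W

The current is common to all series resistors; compute it, then apply P = I²R for the target.
R_total = 60.2 + 100 + 185 = 345.2 Ω
I = V / R_total = 36.0 / 345.2 = 0.1043 A
P_R2 = I² × R2 = (0.1043)² × 100 = 1.088 W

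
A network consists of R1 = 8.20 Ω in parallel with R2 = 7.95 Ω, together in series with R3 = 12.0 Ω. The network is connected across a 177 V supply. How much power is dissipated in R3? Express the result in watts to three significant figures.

1460 W

First find R_p for the parallel pair, then treat R_p + R3 as a series loop.
R_p = (8.20×7.95)/(8.20+7.95) = 4.037 Ω
R_total = R_p + 12.0 = 4.037 + 12.0 = 16.04 Ω
I = V / R_total = 177 / 16.04 = 11.04 A
R3 carries the full series current, so P = I²R.
P_R3 = (11.04)² × 12.0 = 1462 W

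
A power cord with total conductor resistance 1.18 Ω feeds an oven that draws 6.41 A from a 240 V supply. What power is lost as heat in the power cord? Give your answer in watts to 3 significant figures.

Line loss is just I²R for the cable — we know both I and R_line directly.
The power cord carries the full 6.41 A.
P_line = I² R_line = (6.410)² × 1.18 = 48.48 W

48.5 W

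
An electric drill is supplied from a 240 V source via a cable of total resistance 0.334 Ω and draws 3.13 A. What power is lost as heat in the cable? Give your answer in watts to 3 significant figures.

Only the current and the line resistance are needed for the I²R loss.
The cable carries the full 3.13 A.
P_line = I² R_line = (3.130)² × 0.334 = 3.272 W

3.27 W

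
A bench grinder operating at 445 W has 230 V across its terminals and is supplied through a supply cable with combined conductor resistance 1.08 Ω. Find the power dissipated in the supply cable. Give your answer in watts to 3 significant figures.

Line loss is just I²R for the cable — we know both I and R_line directly.
I = P / V = 445 / 230 = 1.935 A through the supply cable.
P_line = I² R_line = (1.935)² × 1.08 = 4.043 W

4.04 W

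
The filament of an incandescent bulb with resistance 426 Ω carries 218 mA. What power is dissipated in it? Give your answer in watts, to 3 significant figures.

20.2 W

The current through and the resistance of the element are both given; use P = I²R.
P = (0.2180 A)² × 426 Ω = 20.25 W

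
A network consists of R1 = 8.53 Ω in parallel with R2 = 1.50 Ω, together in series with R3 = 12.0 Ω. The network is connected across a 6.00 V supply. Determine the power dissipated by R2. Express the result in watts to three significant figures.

Collapse the R1‖R2 pair into one equivalent R_p; then R_p and R3 form a series string.
R_p = (8.53×1.50)/(8.53+1.50) = 1.276 Ω
R_total = R_p + 12.0 = 1.276 + 12.0 = 13.28 Ω
I = V / R_total = 6.00 / 13.28 = 0.4520 A
Voltage across the parallel pair: V_p = I × R_p = 0.4520 × 1.276 = 0.5765 V
R2 has V_p across it, so P = V_p²/R2.
P_R2 = (0.5765)² / 1.50 = 0.2216 W

0.222 W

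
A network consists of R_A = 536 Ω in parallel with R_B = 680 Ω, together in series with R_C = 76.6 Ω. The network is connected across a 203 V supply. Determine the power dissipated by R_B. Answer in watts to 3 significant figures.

38.4 W

First find R_p for the parallel pair, then treat R_p + R_C as a series loop.
R_p = (536×680)/(536+680) = 299.7 Ω
R_total = R_p + 76.6 = 299.7 + 76.6 = 376.3 Ω
I = V / R_total = 203 / 376.3 = 0.5394 A
Voltage across the parallel pair: V_p = I × R_p = 0.5394 × 299.7 = 161.7 V
R_B sits across V_p; its power is V_p²/R.
P_R_B = (161.7)² / 680 = 38.44 W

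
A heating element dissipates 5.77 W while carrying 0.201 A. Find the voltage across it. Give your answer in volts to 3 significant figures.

28.7 V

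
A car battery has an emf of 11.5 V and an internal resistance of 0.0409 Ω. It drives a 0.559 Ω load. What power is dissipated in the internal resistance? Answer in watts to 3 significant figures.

15.0 W

The internal resistance carries the same current as the load; P_int = I²r.
I = ε / (r + R) = 11.5 / (0.0409 + 0.559) = 19.17 A
P_int = I² r = (19.17)² × 0.0409 = 15.03 W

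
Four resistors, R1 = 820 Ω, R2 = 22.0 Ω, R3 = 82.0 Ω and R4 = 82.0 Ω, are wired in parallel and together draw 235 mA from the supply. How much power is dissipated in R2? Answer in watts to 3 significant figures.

Parallel branches share V, not I — compute V via R_eq, then use V²/R for the target branch.
1/R_eq = 1/820 + 1/22.0 + 1/82.0 + 1/82.0 ⇒ R_eq = 14.07 Ω
V = I_total × R_eq = 0.2350 × 14.07 = 3.307 V
P_R2 = V² / R2 = (3.307)² / 22.0 = 0.4971 W

0.497 W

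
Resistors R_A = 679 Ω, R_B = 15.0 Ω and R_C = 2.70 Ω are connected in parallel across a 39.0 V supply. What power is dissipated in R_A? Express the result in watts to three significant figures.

The supply voltage appears across each parallel branch — just use P = V²/R_A.
P_R_A = V² / R_A = (39.0)² / 679 Ω = 2.240 W

2.24 W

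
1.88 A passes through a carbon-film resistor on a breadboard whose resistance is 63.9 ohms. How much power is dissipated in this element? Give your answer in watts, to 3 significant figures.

226 W

With I and R stated, P = I²R applies in one step.
P = (1.880 A)² × 63.9 Ω = 225.8 W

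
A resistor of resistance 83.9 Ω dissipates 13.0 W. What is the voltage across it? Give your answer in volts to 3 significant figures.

33.0 V

From P = V I = I²R = V²/R, with the two given quantities we get V = √(P R).
V = √(13.0 × 83.9) = 33.03 V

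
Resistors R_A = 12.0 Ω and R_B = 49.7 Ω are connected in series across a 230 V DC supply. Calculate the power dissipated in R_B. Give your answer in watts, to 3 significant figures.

691 W

Series elements share the same current, so find I first, then use P = I²R.
R_total = 12.0 + 49.7 = 61.70 Ω
I = V / R_total = 230 / 61.70 = 3.728 A
P_R_B = I² × R_B = (3.728)² × 49.7 = 690.6 W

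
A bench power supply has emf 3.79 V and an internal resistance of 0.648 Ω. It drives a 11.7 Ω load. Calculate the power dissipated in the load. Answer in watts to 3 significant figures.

1.10 W

The internal resistance and the load are in series, so the same I flows through both; get I from ε/(r+R), then I²R for the load.
I = ε / (r + R) = 3.79 / (0.648 + 11.7) = 0.3069 A
P_load = I² R = (0.3069)² × 11.7 = 1.102 W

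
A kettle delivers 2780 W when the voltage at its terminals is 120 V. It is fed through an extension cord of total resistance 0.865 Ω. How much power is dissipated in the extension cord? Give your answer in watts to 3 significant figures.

The extension cord is a series resistance carrying the load current; its dissipation is I²R_line.
I = P / V = 2780 / 120 = 23.17 A through the extension cord.
P_line = I² R_line = (23.17)² × 0.865 = 464.2 W

464 W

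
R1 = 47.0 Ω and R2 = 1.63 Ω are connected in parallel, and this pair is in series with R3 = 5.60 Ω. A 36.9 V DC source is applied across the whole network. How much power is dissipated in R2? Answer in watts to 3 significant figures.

Reduce the parallel combination to a single R_p; the circuit then becomes R_p in series with the remaining resistor.
R_p = (47.0×1.63)/(47.0+1.63) = 1.575 Ω
R_total = R_p + 5.60 = 1.575 + 5.60 = 7.175 Ω
I = V / R_total = 36.9 / 7.175 = 5.143 A
Voltage across the parallel pair: V_p = I × R_p = 5.143 × 1.575 = 8.101 V
R2 has V_p across it, so P = V_p²/R2.
P_R2 = (8.101)² / 1.63 = 40.27 W

40.3 W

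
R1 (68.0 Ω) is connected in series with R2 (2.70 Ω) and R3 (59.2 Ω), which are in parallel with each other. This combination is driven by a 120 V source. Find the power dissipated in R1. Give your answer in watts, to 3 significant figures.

197 W

Collapse R2‖R3 to a single equivalent, reducing the network to two series elements.
R_p = (2.70×59.2)/(2.70+59.2) = 2.582 Ω
R_total = 68.0 + 2.582 = 70.58 Ω
I = V / R_total = 120 / 70.58 = 1.700 A
All the current flows through R1; use P = I²R.
P_R1 = (1.700)² × 68.0 = 196.6 W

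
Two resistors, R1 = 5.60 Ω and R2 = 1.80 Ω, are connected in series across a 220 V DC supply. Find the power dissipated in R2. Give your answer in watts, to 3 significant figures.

Since the resistors are in series they all carry the loop current I = V/R_total; the power in any one is I²R.
R_total = 5.60 + 1.80 = 7.400 Ω
I = V / R_total = 220 / 7.400 = 29.73 A
P_R2 = I² × R2 = (29.73)² × 1.80 = 1591 W

1590 W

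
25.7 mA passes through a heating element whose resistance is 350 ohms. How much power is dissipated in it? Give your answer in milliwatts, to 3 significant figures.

231 mW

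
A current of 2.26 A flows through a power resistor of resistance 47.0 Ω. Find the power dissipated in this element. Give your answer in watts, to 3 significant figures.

240 W

The current through and the resistance of the element are both given; use P = I²R.
P = (2.260 A)² × 47.0 Ω = 240.1 W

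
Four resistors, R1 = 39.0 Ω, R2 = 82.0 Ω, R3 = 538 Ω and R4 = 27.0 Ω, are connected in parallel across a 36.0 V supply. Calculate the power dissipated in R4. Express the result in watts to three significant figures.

48.0 W

R4 sits directly across the source, so P = V²/R with V = 36.0 V.
P_R4 = V² / R4 = (36.0)² / 27.0 Ω = 48.00 W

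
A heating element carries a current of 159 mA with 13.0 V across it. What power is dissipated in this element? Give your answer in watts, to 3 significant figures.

2.07 W

With V and I both given, power follows immediately from P = V I.
P = 13.0 V × 0.1590 A = 2.067 W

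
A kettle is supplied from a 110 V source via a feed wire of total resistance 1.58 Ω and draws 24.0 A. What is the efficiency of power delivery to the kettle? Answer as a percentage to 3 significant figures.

65.5 %

The feed wire carries the full 24.0 A.
P_line = I² R_line = (24.00)² × 1.58 = 910.1 W
P_source = V I = 110 × 24.00 = 2640 W; P_load = 1730 W
η = P_load / P_source = 1730 / 2640 = 0.6553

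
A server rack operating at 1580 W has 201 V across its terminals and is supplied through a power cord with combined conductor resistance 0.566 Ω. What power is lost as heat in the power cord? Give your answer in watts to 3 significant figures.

35.0 W

The power cord and load are in series, so the same current flows in both; the loss is I²R_line.
I = P / V = 1580 / 201 = 7.861 A through the power cord.
P_line = I² R_line = (7.861)² × 0.566 = 34.97 W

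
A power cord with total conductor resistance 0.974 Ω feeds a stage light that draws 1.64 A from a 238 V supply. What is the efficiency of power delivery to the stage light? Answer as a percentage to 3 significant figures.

99.3 %

The power cord carries the full 1.64 A.
P_line = I² R_line = (1.640)² × 0.974 = 2.620 W
P_source = V I = 238 × 1.640 = 390.3 W; P_load = 387.7 W
η = P_load / P_source = 387.7 / 390.3 = 0.9933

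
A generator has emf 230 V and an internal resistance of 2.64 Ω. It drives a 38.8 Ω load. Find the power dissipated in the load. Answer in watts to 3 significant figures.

Find the circuit current first, then P = I²R for the load (series elements share I).
I = ε / (r + R) = 230 / (2.64 + 38.8) = 5.550 A
P_load = I² R = (5.550)² × 38.8 = 1195 W

1200 W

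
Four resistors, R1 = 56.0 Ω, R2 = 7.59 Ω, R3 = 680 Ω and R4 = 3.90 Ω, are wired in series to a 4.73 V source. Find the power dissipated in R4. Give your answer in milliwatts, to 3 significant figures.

Series elements share the same current, so find I first, then use P = I²R.
R_total = 56.0 + 7.59 + 680 + 3.90 = 747.5 Ω
I = V / R_total = 4.73 / 747.5 = 0.006328 A
P_R4 = I² × R4 = (0.006328)² × 3.90 = 0.0001562 W

0.156 mW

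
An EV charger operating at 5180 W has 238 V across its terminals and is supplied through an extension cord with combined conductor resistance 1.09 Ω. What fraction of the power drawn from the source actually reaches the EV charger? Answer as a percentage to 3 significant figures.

90.9 %

I = P / V = 5180 / 238 = 21.76 A through the extension cord.
P_line = I² R_line = (21.76)² × 1.09 = 516.3 W
P_source = P_load + P_line = 5180 + 516.3 = 5696 W
η = P_load / P_source = 5180 / 5696 = 0.9094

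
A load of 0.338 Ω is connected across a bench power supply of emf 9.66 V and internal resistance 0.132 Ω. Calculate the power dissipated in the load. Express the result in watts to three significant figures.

143 W

Load and internal resistance form a series loop — compute the loop current, then the load power via I²R.
I = ε / (r + R) = 9.66 / (0.132 + 0.338) = 20.55 A
P_load = I² R = (20.55)² × 0.338 = 142.8 W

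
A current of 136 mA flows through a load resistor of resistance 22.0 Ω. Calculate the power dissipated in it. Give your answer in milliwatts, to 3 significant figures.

Knowing I and R, the power is just I²R — no need to find V first.
P = (0.1360 A)² × 22.0 Ω = 0.4069 W

407 mW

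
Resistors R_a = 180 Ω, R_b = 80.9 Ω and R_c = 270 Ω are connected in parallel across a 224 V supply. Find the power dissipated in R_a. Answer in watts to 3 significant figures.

Every branch has 224 V across it, so for R_a the power is simply V²/R.
P_R_a = V² / R_a = (224)² / 180 Ω = 278.8 W

279 W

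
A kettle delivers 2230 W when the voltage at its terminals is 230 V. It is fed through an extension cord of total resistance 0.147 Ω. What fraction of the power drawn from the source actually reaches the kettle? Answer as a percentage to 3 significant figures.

I = P / V = 2230 / 230 = 9.696 A through the extension cord.
P_line = I² R_line = (9.696)² × 0.147 = 13.82 W
P_source = P_load + P_line = 2230 + 13.82 = 2244 W
η = P_load / P_source = 2230 / 2244 = 0.9938

99.4 %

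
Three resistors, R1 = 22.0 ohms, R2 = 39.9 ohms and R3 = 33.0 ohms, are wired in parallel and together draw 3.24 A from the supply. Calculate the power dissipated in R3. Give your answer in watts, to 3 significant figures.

31.3 W

We need the common branch voltage; get it from I_total × R_eq, then P = V²/R for the branch.
1/R_eq = 1/22.0 + 1/39.9 + 1/33.0 ⇒ R_eq = 9.919 Ω
V = I_total × R_eq = 3.240 × 9.919 = 32.14 V
P_R3 = V² / R3 = (32.14)² / 33.0 = 31.30 W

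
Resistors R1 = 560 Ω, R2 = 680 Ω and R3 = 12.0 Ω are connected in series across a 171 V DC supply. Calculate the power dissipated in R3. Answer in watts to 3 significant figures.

Since the resistors are in series they all carry the loop current I = V/R_total; the power in any one is I²R.
R_total = 560 + 680 + 12.0 = 1252 Ω
I = V / R_total = 171 / 1252 = 0.1366 A
P_R3 = I² × R3 = (0.1366)² × 12.0 = 0.2239 W

0.224 W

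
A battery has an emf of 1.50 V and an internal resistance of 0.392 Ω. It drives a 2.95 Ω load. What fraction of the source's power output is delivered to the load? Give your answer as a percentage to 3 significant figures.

η = P_load/(P_load+P_int) = I²R/(I²R+I²r) = R/(R+r) — the I² cancels for series elements.
η = R / (R + r) = 2.95 / (2.95 + 0.392) = 0.8827

88.3 %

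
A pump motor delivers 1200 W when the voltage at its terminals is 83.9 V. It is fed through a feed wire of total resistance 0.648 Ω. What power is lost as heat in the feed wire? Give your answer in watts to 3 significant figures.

The feed wire and load are in series, so the same current flows in both; the loss is I²R_line.
I = P / V = 1200 / 83.9 = 14.30 A through the feed wire.
P_line = I² R_line = (14.30)² × 0.648 = 132.6 W

133 W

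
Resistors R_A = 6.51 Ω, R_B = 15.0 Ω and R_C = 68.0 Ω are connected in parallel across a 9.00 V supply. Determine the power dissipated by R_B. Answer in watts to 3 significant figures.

Parallel branches share the same voltage; P = V²/R gives the branch power in one step.
P_R_B = V² / R_B = (9.00)² / 15.0 Ω = 5.400 W

5.40 W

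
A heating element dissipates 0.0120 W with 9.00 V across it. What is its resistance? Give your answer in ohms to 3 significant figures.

6750 Ω

Rearranging the power relation for the two known quantities gives R = V² / P.
R = (9.00)² / 0.0120 = 6750 Ω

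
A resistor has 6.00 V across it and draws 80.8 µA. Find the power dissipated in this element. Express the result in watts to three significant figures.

V and I are known directly — P = V I, no intermediate step needed.
P = 6.00 V × 0.00008080 A = 0.0004848 W

0.000485 W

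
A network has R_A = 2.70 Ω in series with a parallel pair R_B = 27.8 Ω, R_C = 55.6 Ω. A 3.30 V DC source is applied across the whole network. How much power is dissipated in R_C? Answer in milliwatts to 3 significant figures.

149 mW

Reduce the parallel pair to R_p first; the network is then a simple series string.
R_p = (27.8×55.6)/(27.8+55.6) = 18.53 Ω
R_total = 2.70 + 18.53 = 21.23 Ω
I = V / R_total = 3.30 / 21.23 = 0.1554 A
Voltage across the parallel pair: V_p = I × R_p = 0.1554 × 18.53 = 2.880 V
With V_p across R_C, its power is V_p²/R_C.
P_R_C = (2.880)² / 55.6 = 0.1492 W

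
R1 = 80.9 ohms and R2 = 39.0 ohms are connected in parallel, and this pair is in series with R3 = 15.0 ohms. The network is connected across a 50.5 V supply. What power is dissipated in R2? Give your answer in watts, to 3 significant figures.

26.5 W

Reduce the parallel combination to a single R_p; the circuit then becomes R_p in series with the remaining resistor.
R_p = (80.9×39.0)/(80.9+39.0) = 26.31 Ω
R_total = R_p + 15.0 = 26.31 + 15.0 = 41.31 Ω
I = V / R_total = 50.5 / 41.31 = 1.222 A
Voltage across the parallel pair: V_p = I × R_p = 1.222 × 26.31 = 32.17 V
R2 sits across V_p; its power is V_p²/R.
P_R2 = (32.17)² / 39.0 = 26.53 W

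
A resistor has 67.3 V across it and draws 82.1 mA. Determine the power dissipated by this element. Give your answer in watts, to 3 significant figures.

Since both terminal voltage and current are stated, P = V I gives the power in one step.
P = 67.3 V × 0.08210 A = 5.525 W

5.53 W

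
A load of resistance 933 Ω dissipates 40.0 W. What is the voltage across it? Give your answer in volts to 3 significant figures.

193 V

From P = V I = I²R = V²/R, with the two given quantities we get V = √(P R).
V = √(40.0 × 933) = 193.2 V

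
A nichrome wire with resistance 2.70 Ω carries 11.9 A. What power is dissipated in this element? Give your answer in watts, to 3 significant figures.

The current through and the resistance of the element are both given; use P = I²R.
P = (11.90 A)² × 2.70 Ω = 382.3 W

382 W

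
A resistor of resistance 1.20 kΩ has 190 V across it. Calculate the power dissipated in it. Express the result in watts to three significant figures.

30.1 W

V and R are stated; P = V²/R avoids computing the current.
P = (190 V)² / 1200 Ω = 30.08 W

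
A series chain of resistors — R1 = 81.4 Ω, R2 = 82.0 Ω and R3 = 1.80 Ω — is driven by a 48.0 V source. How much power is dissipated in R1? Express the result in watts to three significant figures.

The current is common to all series resistors; compute it, then apply P = I²R for the target.
R_total = 81.4 + 82.0 + 1.80 = 165.2 Ω
I = V / R_total = 48.0 / 165.2 = 0.2906 A
P_R1 = I² × R1 = (0.2906)² × 81.4 = 6.872 W

6.87 W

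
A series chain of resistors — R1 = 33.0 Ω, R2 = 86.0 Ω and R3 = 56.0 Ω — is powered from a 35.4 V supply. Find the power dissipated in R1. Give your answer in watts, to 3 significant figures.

1.35 W

In a series string the same current flows through every resistor — find that current, then P = I²R for the one we want.
R_total = 33.0 + 86.0 + 56.0 = 175.0 Ω
I = V / R_total = 35.4 / 175.0 = 0.2023 A
P_R1 = I² × R1 = (0.2023)² × 33.0 = 1.350 W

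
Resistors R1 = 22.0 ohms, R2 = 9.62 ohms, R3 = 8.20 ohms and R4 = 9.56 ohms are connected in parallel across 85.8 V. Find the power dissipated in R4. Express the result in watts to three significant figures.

770 W

Every branch has 85.8 V across it, so for R4 the power is simply V²/R.
P_R4 = V² / R4 = (85.8)² / 9.56 Ω = 770.0 W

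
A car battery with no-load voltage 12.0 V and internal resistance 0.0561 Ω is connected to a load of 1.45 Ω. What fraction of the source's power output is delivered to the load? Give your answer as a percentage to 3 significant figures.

96.3 %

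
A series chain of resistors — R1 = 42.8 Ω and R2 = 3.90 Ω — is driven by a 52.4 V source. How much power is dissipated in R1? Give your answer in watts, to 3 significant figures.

Since the resistors are in series they all carry the loop current I = V/R_total; the power in any one is I²R.
R_total = 42.8 + 3.90 = 46.70 Ω
I = V / R_total = 52.4 / 46.70 = 1.122 A
P_R1 = I² × R1 = (1.122)² × 42.8 = 53.89 W

53.9 W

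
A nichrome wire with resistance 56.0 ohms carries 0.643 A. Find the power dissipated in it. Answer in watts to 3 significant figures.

23.2 W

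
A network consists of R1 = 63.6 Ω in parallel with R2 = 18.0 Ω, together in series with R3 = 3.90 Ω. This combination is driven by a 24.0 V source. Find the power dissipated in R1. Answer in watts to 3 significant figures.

Combine R1 and R2 into their parallel equivalent first, reducing the network to two series resistors.
R_p = (63.6×18.0)/(63.6+18.0) = 14.03 Ω
R_total = R_p + 3.90 = 14.03 + 3.90 = 17.93 Ω
I = V / R_total = 24.0 / 17.93 = 1.339 A
Voltage across the parallel pair: V_p = I × R_p = 1.339 × 14.03 = 18.78 V
R1 sits across V_p; its power is V_p²/R.
P_R1 = (18.78)² / 63.6 = 5.545 W

5.55 W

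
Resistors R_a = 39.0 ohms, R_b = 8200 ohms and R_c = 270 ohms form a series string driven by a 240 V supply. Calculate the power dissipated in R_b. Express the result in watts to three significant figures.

Since the resistors are in series they all carry the loop current I = V/R_total; the power in any one is I²R.
R_total = 39.0 + 8200 + 270 = 8509 Ω
I = V / R_total = 240 / 8509 = 0.02821 A
P_R_b = I² × R_b = (0.02821)² × 8200 = 6.523 W

6.52 W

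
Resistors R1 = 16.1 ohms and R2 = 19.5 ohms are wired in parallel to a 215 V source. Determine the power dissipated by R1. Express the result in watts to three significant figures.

2870 W

R1 sits directly across the source, so P = V²/R with V = 215 V.
P_R1 = V² / R1 = (215)² / 16.1 Ω = 2871 W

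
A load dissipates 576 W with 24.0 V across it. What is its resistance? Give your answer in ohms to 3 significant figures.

1.00 Ω

From P = V I = I²R = V²/R, with the two given quantities we get R = V² / P.
R = (24.0)² / 576 = 1.000 Ω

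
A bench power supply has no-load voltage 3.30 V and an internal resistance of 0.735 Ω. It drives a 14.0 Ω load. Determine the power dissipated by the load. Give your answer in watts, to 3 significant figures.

0.702 W

Load and internal resistance form a series loop — compute the loop current, then the load power via I²R.
I = ε / (r + R) = 3.30 / (0.735 + 14.0) = 0.2240 A
P_load = I² R = (0.2240)² × 14.0 = 0.7022 W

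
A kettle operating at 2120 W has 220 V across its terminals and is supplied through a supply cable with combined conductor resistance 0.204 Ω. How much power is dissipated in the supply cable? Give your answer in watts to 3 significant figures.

The supply cable and load are in series, so the same current flows in both; the loss is I²R_line.
I = P / V = 2120 / 220 = 9.636 A through the supply cable.
P_line = I² R_line = (9.636)² × 0.204 = 18.94 W

18.9 W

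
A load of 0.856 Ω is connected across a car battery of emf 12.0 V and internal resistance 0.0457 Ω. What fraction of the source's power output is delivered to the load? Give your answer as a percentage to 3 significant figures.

The source delivers εI, of which I²R reaches the load and I²r is lost; since I is common, η = R/(R+r).
η = R / (R + r) = 0.856 / (0.856 + 0.0457) = 0.9493

94.9 %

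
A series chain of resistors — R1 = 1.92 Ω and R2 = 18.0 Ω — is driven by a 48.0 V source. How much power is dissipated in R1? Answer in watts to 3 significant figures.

11.1 W

The current is common to all series resistors; compute it, then apply P = I²R for the target.
R_total = 1.92 + 18.0 = 19.92 Ω
I = V / R_total = 48.0 / 19.92 = 2.410 A
P_R1 = I² × R1 = (2.410)² × 1.92 = 11.15 W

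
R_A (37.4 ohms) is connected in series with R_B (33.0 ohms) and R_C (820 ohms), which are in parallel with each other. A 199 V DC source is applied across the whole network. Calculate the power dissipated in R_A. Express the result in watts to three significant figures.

310 W

Replace R_B and R_C with their parallel equivalent so the circuit becomes R_A in series with R_p.
R_p = (33.0×820)/(33.0+820) = 31.72 Ω
R_total = 37.4 + 31.72 = 69.12 Ω
I = V / R_total = 199 / 69.12 = 2.879 A
R_A carries the full series current, so P = I²R.
P_R_A = (2.879)² × 37.4 = 310.0 W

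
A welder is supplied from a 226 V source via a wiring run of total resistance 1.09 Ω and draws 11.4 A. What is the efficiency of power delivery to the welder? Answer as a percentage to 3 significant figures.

The wiring run carries the full 11.4 A.
P_line = I² R_line = (11.40)² × 1.09 = 141.7 W
P_source = V I = 226 × 11.40 = 2576 W; P_load = 2435 W
η = P_load / P_source = 2435 / 2576 = 0.9450

94.5 %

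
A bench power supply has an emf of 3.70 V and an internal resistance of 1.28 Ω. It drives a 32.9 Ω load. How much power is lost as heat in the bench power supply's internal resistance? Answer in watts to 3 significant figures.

0.0150 W

r is in series with the load, so it carries the full circuit current — the loss in it is I²r.
I = ε / (r + R) = 3.70 / (1.28 + 32.9) = 0.1083 A
P_int = I² r = (0.1083)² × 1.28 = 0.01500 W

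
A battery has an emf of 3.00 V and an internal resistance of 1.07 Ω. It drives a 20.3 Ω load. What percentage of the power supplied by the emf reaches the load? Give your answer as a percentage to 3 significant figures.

Both r and R carry the same current, so the power split is just the resistance split: η = R/(R+r).
η = R / (R + r) = 20.3 / (20.3 + 1.07) = 0.9499

95.0 %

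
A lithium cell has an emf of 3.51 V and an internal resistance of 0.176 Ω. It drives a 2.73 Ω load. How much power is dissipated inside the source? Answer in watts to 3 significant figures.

Internal loss is I²r, with I set by the total series resistance r+R.
I = ε / (r + R) = 3.51 / (0.176 + 2.73) = 1.208 A
P_int = I² r = (1.208)² × 0.176 = 0.2568 W

0.257 W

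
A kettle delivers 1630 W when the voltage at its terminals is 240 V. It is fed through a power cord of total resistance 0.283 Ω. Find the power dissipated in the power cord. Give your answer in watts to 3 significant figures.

Line loss is just I²R for the cable — we know both I and R_line directly.
I = P / V = 1630 / 240 = 6.792 A through the power cord.
P_line = I² R_line = (6.792)² × 0.283 = 13.05 W

13.1 W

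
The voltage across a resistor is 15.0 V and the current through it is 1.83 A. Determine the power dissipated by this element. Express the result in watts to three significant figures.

With V and I both given, power follows immediately from P = V I.
P = 15.0 V × 1.830 A = 27.45 W

27.5 W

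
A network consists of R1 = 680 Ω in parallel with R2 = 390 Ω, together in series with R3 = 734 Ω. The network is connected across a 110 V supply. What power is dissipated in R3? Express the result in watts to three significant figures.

9.21 W

Collapse the R1‖R2 pair into one equivalent R_p; then R_p and R3 form a series string.
R_p = (680×390)/(680+390) = 247.9 Ω
R_total = R_p + 734 = 247.9 + 734 = 981.9 Ω
I = V / R_total = 110 / 981.9 = 0.1120 A
R3 carries the full series current, so P = I²R.
P_R3 = (0.1120)² × 734 = 9.213 W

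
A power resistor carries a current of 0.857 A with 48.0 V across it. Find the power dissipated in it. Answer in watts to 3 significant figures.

41.1 W

V and I are known directly — P = V I, no intermediate step needed.
P = 48.0 V × 0.8570 A = 41.14 W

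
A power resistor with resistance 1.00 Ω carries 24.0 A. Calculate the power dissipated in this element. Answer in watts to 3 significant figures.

With I and R stated, P = I²R applies in one step.
P = (24.00 A)² × 1.00 Ω = 576.0 W

576 W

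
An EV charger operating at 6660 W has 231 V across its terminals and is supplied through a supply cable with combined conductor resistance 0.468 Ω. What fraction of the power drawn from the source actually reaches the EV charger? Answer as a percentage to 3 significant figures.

94.5 %

I = P / V = 6660 / 231 = 28.83 A through the supply cable.
P_line = I² R_line = (28.83)² × 0.468 = 389.0 W
P_source = P_load + P_line = 6660 + 389.0 = 7049 W
η = P_load / P_source = 6660 / 7049 = 0.9448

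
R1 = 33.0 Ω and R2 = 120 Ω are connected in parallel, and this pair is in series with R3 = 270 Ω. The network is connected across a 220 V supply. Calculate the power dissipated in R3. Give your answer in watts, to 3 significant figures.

Collapse the R1‖R2 pair into one equivalent R_p; then R_p and R3 form a series string.
R_p = (33.0×120)/(33.0+120) = 25.88 Ω
R_total = R_p + 270 = 25.88 + 270 = 295.9 Ω
I = V / R_total = 220 / 295.9 = 0.7435 A
R3 is the series element, so its power is I²R.
P_R3 = (0.7435)² × 270 = 149.3 W

149 W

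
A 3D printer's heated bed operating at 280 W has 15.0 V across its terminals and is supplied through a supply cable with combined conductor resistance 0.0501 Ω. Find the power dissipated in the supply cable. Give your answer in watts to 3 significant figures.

17.5 W

Line loss is just I²R for the cable — we know both I and R_line directly.
I = P / V = 280 / 15.0 = 18.67 A through the supply cable.
P_line = I² R_line = (18.67)² × 0.0501 = 17.46 W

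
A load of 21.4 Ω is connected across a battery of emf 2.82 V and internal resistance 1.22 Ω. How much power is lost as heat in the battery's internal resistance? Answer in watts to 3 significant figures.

The internal resistance carries the same current as the load; P_int = I²r.
I = ε / (r + R) = 2.82 / (1.22 + 21.4) = 0.1247 A
P_int = I² r = (0.1247)² × 1.22 = 0.01896 W

0.0190 W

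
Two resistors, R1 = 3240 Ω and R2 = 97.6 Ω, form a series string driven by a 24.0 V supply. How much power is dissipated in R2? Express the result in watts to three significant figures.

Every series element carries the same I. Get I from the total resistance, then P = I² × R2.
R_total = 3240 + 97.6 = 3338 Ω
I = V / R_total = 24.0 / 3338 = 0.007191 A
P_R2 = I² × R2 = (0.007191)² × 97.6 = 0.005047 W

0.00505 W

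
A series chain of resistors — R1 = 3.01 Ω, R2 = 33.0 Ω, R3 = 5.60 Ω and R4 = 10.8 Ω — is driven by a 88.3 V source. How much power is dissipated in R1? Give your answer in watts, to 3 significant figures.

8.54 W

Every series element carries the same I. Get I from the total resistance, then P = I² × R1.
R_total = 3.01 + 33.0 + 5.60 + 10.8 = 52.41 Ω
I = V / R_total = 88.3 / 52.41 = 1.685 A
P_R1 = I² × R1 = (1.685)² × 3.01 = 8.544 W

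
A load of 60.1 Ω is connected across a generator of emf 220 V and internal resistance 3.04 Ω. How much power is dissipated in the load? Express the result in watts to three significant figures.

Load and internal resistance form a series loop — compute the loop current, then the load power via I²R.
I = ε / (r + R) = 220 / (3.04 + 60.1) = 3.484 A
P_load = I² R = (3.484)² × 60.1 = 729.6 W

730 W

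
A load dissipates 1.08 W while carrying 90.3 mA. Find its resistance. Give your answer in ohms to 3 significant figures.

132 Ω

From P = V I = I²R = V²/R, with the two given quantities we get R = P / I².
R = 1.08 / (0.09030)² = 132.4 Ω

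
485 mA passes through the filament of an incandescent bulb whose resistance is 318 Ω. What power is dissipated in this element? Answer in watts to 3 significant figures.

Current and resistance are given, so P = I²R is the direct form.
P = (0.4850 A)² × 318 Ω = 74.80 W

74.8 W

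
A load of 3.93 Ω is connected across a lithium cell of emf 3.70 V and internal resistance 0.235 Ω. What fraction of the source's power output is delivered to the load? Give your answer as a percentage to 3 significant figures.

94.4 %

The source delivers εI, of which I²R reaches the load and I²r is lost; since I is common, η = R/(R+r).
η = R / (R + r) = 3.93 / (3.93 + 0.235) = 0.9436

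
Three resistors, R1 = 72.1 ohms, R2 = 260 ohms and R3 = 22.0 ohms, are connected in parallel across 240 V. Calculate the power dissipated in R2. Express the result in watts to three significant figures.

222 W

Every branch has 240 V across it, so for R2 the power is simply V²/R.
P_R2 = V² / R2 = (240)² / 260 Ω = 221.5 W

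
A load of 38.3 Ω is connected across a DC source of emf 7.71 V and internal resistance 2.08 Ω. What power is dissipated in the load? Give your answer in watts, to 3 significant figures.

1.40 W

With r and R in series, I = ε/(r+R); the load dissipates I²R.
I = ε / (r + R) = 7.71 / (2.08 + 38.3) = 0.1909 A
P_load = I² R = (0.1909)² × 38.3 = 1.396 W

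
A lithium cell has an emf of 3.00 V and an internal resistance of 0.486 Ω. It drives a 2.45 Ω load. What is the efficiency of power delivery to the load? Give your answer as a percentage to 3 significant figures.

83.4 %

Both r and R carry the same current, so the power split is just the resistance split: η = R/(R+r).
η = R / (R + r) = 2.45 / (2.45 + 0.486) = 0.8345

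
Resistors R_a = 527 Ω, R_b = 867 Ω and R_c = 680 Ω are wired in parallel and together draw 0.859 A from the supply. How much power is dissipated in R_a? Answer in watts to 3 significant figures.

68.5 W

We need the common branch voltage; get it from I_total × R_eq, then P = V²/R for the branch.
1/R_eq = 1/527 + 1/867 + 1/680 ⇒ R_eq = 221.2 Ω
V = I_total × R_eq = 0.8590 × 221.2 = 190.0 V
P_R_a = V² / R_a = (190.0)² / 527 = 68.49 W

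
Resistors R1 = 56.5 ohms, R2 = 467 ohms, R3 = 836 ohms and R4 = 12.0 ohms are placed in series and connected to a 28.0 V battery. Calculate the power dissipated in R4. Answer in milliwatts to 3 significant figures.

5.00 mW

The current is common to all series resistors; compute it, then apply P = I²R for the target.
R_total = 56.5 + 467 + 836 + 12.0 = 1372 Ω
I = V / R_total = 28.0 / 1372 = 0.02042 A
P_R4 = I² × R4 = (0.02042)² × 12.0 = 0.005002 W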